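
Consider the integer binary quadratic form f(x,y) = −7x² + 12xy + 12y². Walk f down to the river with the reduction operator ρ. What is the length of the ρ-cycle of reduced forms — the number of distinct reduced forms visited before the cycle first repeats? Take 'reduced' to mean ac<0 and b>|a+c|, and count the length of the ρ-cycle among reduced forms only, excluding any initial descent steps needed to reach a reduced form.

D = 480, ⌊√D⌋ = 21
river: ρ → (12,12,-7)
river: ρ → (-7,16,8)
river: ρ → (8,16,-7)
river: ρ → (-7,12,12)
ρ-cycle length = 4 (tail of 0 descent steps not counted)

4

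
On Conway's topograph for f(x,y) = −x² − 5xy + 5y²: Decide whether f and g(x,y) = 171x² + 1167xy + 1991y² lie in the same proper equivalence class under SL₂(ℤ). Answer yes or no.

D₁ = 45, D₂ = 45
river cycle of f (length 2): (5, 5, -1), (-1, 5, 5)
river cycle of g (length 2): (5, 5, -1), (-1, 5, 5)
cycles coincide ⇒ equivalent

yes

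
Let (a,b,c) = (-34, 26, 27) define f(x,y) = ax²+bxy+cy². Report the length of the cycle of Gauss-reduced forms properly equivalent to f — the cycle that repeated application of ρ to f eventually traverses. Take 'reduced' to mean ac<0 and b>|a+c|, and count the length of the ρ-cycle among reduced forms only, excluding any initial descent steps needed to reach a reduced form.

D = 4348, ⌊√D⌋ = 65
river: ρ → (27,28,-33)
river: ρ → (-33,38,22)
river: ρ → (22,50,-21)
river: ρ → (-21,34,38)
river: ρ → (38,42,-17)
river: ρ → (-17,60,11)
river: ρ → (11,50,-42)
river: ρ → (-42,34,19)
river: ρ → (19,42,-34)
river: ρ → (-34,26,27)
ρ-cycle length = 10 (tail of 0 descent steps not counted)

10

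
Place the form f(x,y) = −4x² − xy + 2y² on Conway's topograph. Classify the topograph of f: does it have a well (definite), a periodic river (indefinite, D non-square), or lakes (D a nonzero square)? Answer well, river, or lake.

D = b²−4ac = (-1)² − 4·(-4)·2 = 33
D > 0 non-square ⇒ indefinite ⇒ periodic river

river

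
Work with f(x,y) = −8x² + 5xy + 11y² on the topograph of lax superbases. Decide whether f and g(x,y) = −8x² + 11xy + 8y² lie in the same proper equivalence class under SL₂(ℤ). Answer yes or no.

D₁ = 377, D₂ = 377
river cycle of f (length 6): (11, 17, -2), (-2, 19, 2), (2, 17, -11), (-11, 5, 8), (8, 11, -8), (-8, 5, 11)
river cycle of g (length 6): (8, 5, -11), (-11, 17, 2), (2, 19, -2), (-2, 17, 11), (11, 5, -8), (-8, 11, 8)
cycles differ ⇒ inequivalent

no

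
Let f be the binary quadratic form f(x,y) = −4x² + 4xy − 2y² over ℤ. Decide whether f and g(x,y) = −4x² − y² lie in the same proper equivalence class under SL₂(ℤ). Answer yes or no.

D₁ = -16, D₂ = -16
f is negative-definite; reduce −f:
−f: translate: b→4 (≡-4 mod 8), so (4,-4,2)→(4,4,2)
−f: flip: (4,4,2)→(2,-4,4)
−f: translate: b→0 (≡-4 mod 4), so (2,-4,4)→(2,0,2)
−f: reduced (well bottom): (2,0,2) with a≤c, −a<b≤a
flip sign back: reduced form of f is (-2,0,-2)
g is negative-definite; reduce −g:
−g: flip: (4,0,1)→(1,0,4)
−g: reduced (well bottom): (1,0,4) with a≤c, −a<b≤a
flip sign back: reduced form of g is (-1,0,-4)
reduced forms (-2, 0, -2) vs (-1, 0, -4) ⇒ inequivalent

no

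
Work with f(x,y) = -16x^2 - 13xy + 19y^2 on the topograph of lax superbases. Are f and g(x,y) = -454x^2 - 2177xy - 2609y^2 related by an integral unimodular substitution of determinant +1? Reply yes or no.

D₁ = 1385, D₂ = 1385
river cycle of f (length 18): (19, 13, -16), (-16, 19, 16), (16, 13, -19), (-19, 25, 10), (10, 35, -4), (-4, 37, 1), (1, 37, -4), (-4, 35, 10), (10, 25, -19), (-19, 13, 16), … (8 more)
river cycle of g (length 18): (-10, 25, 19), (19, 13, -16), (-16, 19, 16), (16, 13, -19), (-19, 25, 10), (10, 35, -4), (-4, 37, 1), (1, 37, -4), (-4, 35, 10), (10, 25, -19), … (8 more)
cycles coincide ⇒ equivalent

yes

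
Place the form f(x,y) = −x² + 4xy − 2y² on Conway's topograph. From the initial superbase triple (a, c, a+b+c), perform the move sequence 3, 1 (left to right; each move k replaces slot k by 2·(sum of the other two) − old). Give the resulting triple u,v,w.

start (-1,-2,1) = (f(1,0),f(0,1),f(1,1))
replace slot 3: 2·((-1)+(-2)) − 1 = -7 → (-1,-2,-7)
replace slot 1: 2·((-2)+(-7)) − (-1) = -17 → (-17,-2,-7)

-17,-2,-7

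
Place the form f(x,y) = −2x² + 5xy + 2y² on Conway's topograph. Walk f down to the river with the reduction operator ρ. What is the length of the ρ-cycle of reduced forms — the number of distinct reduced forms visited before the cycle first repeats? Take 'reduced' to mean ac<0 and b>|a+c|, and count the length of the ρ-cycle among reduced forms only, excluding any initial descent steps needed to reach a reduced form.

D = 41, ⌊√D⌋ = 6
river: ρ → (2,3,-4)
river: ρ → (-4,5,1)
river: ρ → (1,5,-4)
river: ρ → (-4,3,2)
river: ρ → (2,5,-2)
river: ρ → (-2,3,4)
river: ρ → (4,5,-1)
river: ρ → (-1,5,4)
river: ρ → (4,3,-2)
river: ρ → (-2,5,2)
ρ-cycle length = 10 (tail of 0 descent steps not counted)

10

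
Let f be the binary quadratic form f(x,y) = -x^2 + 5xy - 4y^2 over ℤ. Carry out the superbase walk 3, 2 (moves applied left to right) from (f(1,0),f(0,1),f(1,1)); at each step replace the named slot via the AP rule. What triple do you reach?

start (-1,-4,0) = (f(1,0),f(0,1),f(1,1))
replace slot 3: 2·((-1)+(-4)) − 0 = -10 → (-1,-4,-10)
replace slot 2: 2·((-1)+(-10)) − (-4) = -18 → (-1,-18,-10)

-1,-18,-10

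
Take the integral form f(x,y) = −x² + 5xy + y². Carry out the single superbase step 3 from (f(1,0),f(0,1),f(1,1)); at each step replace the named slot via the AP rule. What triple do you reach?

start (-1,1,5) = (f(1,0),f(0,1),f(1,1))
replace slot 3: 2·((-1)+1) − 5 = -5 → (-1,1,-5)

-1,1,-5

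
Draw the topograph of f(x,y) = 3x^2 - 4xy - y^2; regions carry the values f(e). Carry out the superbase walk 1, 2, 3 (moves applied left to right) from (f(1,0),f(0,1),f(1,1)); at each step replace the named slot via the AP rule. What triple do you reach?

start (3,-1,-2) = (f(1,0),f(0,1),f(1,1))
replace slot 1: 2·((-1)+(-2)) − 3 = -9 → (-9,-1,-2)
replace slot 2: 2·((-9)+(-2)) − (-1) = -21 → (-9,-21,-2)
replace slot 3: 2·((-9)+(-21)) − (-2) = -58 → (-9,-21,-58)

-9,-21,-58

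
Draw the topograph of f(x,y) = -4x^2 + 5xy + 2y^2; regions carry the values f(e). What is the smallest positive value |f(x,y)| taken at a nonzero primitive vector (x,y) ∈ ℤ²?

river: ρ → (2,7,-1)
river: ρ → (-1,7,2)
river: ρ → (2,5,-4)
river: ρ → (-4,3,3)
river: ρ → (3,3,-4)
river: ρ → (-4,5,2)
closes: descent 0, river 6
min |a| on river = 1

1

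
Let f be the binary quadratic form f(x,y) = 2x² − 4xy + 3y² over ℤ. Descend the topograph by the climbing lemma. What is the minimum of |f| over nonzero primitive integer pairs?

translate: b→0 (≡-4 mod 4), so (2,-4,3)→(2,0,1)
flip: (2,0,1)→(1,0,2)
reduced (well bottom): (1,0,2) with a≤c, −a<b≤a
well minimum = a = 1

1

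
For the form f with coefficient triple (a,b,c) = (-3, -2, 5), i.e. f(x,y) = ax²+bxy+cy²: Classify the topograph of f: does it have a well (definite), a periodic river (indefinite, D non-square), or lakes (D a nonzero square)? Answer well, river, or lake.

D = b²−4ac = (-2)² − 4·(-3)·5 = 64
D = 8² is a perfect square ⇒ form factors over ℤ ⇒ lakes

lake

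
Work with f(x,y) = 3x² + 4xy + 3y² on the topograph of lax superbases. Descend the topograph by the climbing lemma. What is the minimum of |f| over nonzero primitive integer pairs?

translate: b→-2 (≡4 mod 6), so (3,4,3)→(3,-2,2)
flip: (3,-2,2)→(2,2,3)
reduced (well bottom): (2,2,3) with a≤c, −a<b≤a
well minimum = a = 2

2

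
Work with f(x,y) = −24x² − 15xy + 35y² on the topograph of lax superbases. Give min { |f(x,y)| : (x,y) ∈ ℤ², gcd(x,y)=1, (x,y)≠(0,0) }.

descent: ρ → (35,15,-24)  [lands on river]
river: ρ → (-24,33,26)
river: ρ → (26,19,-31)
river: ρ → (-31,43,14)
river: ρ → (14,41,-34)
river: ρ → (-34,27,21)
river: ρ → (21,57,-4)
river: ρ → (-4,55,35)
closes: descent 1, river 8
min |a| on river = 4

4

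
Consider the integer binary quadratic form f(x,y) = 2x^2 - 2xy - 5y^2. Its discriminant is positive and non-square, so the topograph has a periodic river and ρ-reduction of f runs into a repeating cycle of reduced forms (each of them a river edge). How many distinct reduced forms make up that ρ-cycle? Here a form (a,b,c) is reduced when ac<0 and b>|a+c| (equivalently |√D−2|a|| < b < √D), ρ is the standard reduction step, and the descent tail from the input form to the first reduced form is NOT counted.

D = 44, ⌊√D⌋ = 6
descent: ρ → (-5,2,2)
descent: ρ → (2,6,-1)  [lands on river]
river: ρ → (-1,6,2)
ρ-cycle length = 2 (tail of 2 descent steps not counted)

2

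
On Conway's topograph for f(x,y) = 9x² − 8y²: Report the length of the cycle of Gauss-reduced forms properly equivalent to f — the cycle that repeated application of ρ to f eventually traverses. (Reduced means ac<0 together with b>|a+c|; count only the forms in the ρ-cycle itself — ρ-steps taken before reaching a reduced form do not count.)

D = 288, ⌊√D⌋ = 16
descent: ρ → (-8,16,1)  [lands on river]
river: ρ → (1,16,-8)
ρ-cycle length = 2 (tail of 1 descent step not counted)

2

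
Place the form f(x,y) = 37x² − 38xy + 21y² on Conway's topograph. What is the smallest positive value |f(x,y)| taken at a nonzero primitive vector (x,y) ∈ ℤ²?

translate: b→36 (≡-38 mod 74), so (37,-38,21)→(37,36,20)
flip: (37,36,20)→(20,-36,37)
translate: b→4 (≡-36 mod 40), so (20,-36,37)→(20,4,21)
reduced (well bottom): (20,4,21) with a≤c, −a<b≤a
well minimum = a = 20

20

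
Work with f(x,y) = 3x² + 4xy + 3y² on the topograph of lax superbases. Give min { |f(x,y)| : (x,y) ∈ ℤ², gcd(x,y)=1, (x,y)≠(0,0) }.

translate: b→-2 (≡4 mod 6), so (3,4,3)→(3,-2,2)
flip: (3,-2,2)→(2,2,3)
reduced (well bottom): (2,2,3) with a≤c, −a<b≤a
well minimum = a = 2

2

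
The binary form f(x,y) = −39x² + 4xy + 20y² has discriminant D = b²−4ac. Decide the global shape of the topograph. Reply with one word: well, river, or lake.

D = b²−4ac = 4² − 4·(-39)·20 = 3136
D = 56² is a perfect square ⇒ form factors over ℤ ⇒ lakes

lake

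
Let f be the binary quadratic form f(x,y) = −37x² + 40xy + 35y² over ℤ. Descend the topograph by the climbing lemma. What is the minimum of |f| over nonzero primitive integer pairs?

river: ρ → (35,30,-42)
river: ρ → (-42,54,23)
river: ρ → (23,38,-58)
river: ρ → (-58,78,3)
river: ρ → (3,78,-58)
river: ρ → (-58,38,23)
river: ρ → (23,54,-42)
river: ρ → (-42,30,35)
river: ρ → (35,40,-37)
river: ρ → (-37,34,38)
river: ρ → (38,42,-33)
river: ρ → (-33,24,47)
river: ρ → (47,70,-10)
river: ρ → (-10,70,47)
river: ρ → (47,24,-33)
river: ρ → (-33,42,38)
river: ρ → (38,34,-37)
river: ρ → (-37,40,35)
closes: descent 0, river 18
min |a| on river = 3

3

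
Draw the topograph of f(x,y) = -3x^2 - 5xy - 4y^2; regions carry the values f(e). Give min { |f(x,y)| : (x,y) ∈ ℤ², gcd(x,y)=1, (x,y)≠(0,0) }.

translate: b→-1 (≡5 mod 6), so (3,5,4)→(3,-1,2)
flip: (3,-1,2)→(2,1,3)
reduced (well bottom): (2,1,3) with a≤c, −a<b≤a
well minimum |f| = |-2| = 2 (negative-definite)

2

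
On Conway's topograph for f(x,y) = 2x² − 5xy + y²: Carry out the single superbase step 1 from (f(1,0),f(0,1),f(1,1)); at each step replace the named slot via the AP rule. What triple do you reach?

start (2,1,-2) = (f(1,0),f(0,1),f(1,1))
replace slot 1: 2·(1+(-2)) − 2 = -4 → (-4,1,-2)

-4,1,-2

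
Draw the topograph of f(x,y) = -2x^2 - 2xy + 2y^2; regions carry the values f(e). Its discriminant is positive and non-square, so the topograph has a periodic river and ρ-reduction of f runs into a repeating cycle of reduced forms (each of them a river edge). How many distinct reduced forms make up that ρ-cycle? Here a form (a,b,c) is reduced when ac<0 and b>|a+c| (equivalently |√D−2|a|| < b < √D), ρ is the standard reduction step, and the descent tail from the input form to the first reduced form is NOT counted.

D = 20, ⌊√D⌋ = 4
descent: ρ → (2,2,-2)  [lands on river]
river: ρ → (-2,2,2)
ρ-cycle length = 2 (tail of 1 descent step not counted)

2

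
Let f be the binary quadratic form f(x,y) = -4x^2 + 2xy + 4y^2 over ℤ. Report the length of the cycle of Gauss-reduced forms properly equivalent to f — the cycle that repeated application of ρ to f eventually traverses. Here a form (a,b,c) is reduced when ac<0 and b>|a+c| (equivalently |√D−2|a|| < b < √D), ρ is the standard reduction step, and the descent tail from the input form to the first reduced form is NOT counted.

D = 68, ⌊√D⌋ = 8
river: ρ → (4,6,-2)
river: ρ → (-2,6,4)
river: ρ → (4,2,-4)
river: ρ → (-4,6,2)
river: ρ → (2,6,-4)
river: ρ → (-4,2,4)
ρ-cycle length = 6 (tail of 0 descent steps not counted)

6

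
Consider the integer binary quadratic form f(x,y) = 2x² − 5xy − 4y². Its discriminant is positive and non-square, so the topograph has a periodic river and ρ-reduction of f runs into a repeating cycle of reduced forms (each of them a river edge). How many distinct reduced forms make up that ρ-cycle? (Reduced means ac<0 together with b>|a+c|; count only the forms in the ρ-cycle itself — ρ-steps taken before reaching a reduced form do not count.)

D = 57, ⌊√D⌋ = 7
descent: ρ → (-4,5,2)  [lands on river]
river: ρ → (2,7,-1)
river: ρ → (-1,7,2)
river: ρ → (2,5,-4)
river: ρ → (-4,3,3)
river: ρ → (3,3,-4)
ρ-cycle length = 6 (tail of 1 descent step not counted)

6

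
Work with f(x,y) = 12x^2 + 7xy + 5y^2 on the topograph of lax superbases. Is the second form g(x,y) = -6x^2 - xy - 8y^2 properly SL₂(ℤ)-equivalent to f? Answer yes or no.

D₁ = -191, D₂ = -191
f: flip: (12,7,5)→(5,-7,12)
f: translate: b→3 (≡-7 mod 10), so (5,-7,12)→(5,3,10)
f: reduced (well bottom): (5,3,10) with a≤c, −a<b≤a
g is negative-definite; reduce −g:
−g: reduced (well bottom): (6,1,8) with a≤c, −a<b≤a
flip sign back: reduced form of g is (-6,-1,-8)
reduced forms (5, 3, 10) vs (-6, -1, -8) ⇒ inequivalent

no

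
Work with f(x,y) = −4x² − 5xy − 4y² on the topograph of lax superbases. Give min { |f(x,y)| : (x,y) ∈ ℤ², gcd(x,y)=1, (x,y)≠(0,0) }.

translate: b→-3 (≡5 mod 8), so (4,5,4)→(4,-3,3)
flip: (4,-3,3)→(3,3,4)
reduced (well bottom): (3,3,4) with a≤c, −a<b≤a
well minimum |f| = |-3| = 3 (negative-definite)

3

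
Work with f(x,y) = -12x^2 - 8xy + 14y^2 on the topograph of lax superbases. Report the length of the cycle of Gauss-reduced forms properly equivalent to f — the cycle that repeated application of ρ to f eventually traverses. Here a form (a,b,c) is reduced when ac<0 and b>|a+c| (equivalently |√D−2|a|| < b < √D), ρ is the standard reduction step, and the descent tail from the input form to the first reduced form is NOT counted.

D = 736, ⌊√D⌋ = 27
descent: ρ → (14,8,-12)  [lands on river]
river: ρ → (-12,16,10)
river: ρ → (10,24,-4)
river: ρ → (-4,24,10)
river: ρ → (10,16,-12)
river: ρ → (-12,8,14)
river: ρ → (14,20,-6)
river: ρ → (-6,16,20)
river: ρ → (20,24,-2)
river: ρ → (-2,24,20)
river: ρ → (20,16,-6)
river: ρ → (-6,20,14)
ρ-cycle length = 12 (tail of 1 descent step not counted)

12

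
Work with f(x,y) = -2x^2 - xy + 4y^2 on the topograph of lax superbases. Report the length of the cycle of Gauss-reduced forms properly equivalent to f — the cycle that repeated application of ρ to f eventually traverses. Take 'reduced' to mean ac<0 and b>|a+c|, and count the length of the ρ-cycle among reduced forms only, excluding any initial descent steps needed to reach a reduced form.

D = 33, ⌊√D⌋ = 5
descent: ρ → (4,1,-2)
descent: ρ → (-2,3,3)  [lands on river]
river: ρ → (3,3,-2)
river: ρ → (-2,5,1)
river: ρ → (1,5,-2)
ρ-cycle length = 4 (tail of 2 descent steps not counted)

4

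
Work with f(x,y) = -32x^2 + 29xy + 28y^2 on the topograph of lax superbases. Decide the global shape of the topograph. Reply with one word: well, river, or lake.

D = b²−4ac = 29² − 4·(-32)·28 = 4425
D > 0 non-square ⇒ indefinite ⇒ periodic river

river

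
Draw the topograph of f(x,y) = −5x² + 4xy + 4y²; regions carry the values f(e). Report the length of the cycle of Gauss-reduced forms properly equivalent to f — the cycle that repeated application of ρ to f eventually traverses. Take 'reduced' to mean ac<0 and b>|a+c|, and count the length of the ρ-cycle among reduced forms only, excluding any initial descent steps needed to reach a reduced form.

D = 96, ⌊√D⌋ = 9
river: ρ → (4,4,-5)
river: ρ → (-5,6,3)
river: ρ → (3,6,-5)
river: ρ → (-5,4,4)
ρ-cycle length = 4 (tail of 0 descent steps not counted)

4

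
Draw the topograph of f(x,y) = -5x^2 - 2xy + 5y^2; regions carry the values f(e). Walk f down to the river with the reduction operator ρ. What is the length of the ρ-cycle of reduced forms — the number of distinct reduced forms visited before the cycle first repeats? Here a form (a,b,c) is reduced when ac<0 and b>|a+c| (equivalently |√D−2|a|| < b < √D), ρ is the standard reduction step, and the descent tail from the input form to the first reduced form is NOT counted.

D = 104, ⌊√D⌋ = 10
descent: ρ → (5,2,-5)  [lands on river]
river: ρ → (-5,8,2)
river: ρ → (2,8,-5)
river: ρ → (-5,2,5)
river: ρ → (5,8,-2)
river: ρ → (-2,8,5)
ρ-cycle length = 6 (tail of 1 descent step not counted)

6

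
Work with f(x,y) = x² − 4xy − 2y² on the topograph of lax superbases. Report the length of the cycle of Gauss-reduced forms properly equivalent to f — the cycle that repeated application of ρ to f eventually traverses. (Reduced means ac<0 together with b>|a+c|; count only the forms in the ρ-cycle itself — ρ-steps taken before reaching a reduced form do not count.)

D = 24, ⌊√D⌋ = 4
descent: ρ → (-2,4,1)  [lands on river]
river: ρ → (1,4,-2)
ρ-cycle length = 2 (tail of 1 descent step not counted)

2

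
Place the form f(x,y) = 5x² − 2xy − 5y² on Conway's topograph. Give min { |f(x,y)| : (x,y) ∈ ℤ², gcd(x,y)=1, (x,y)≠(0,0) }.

descent: ρ → (-5,2,5)  [lands on river]
river: ρ → (5,8,-2)
river: ρ → (-2,8,5)
river: ρ → (5,2,-5)
river: ρ → (-5,8,2)
river: ρ → (2,8,-5)
closes: descent 1, river 6
min |a| on river = 2

2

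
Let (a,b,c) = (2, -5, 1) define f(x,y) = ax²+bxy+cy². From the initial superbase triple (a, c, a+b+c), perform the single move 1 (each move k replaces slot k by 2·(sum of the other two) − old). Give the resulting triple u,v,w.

start (2,1,-2) = (f(1,0),f(0,1),f(1,1))
replace slot 1: 2·(1+(-2)) − 2 = -4 → (-4,1,-2)

-4,1,-2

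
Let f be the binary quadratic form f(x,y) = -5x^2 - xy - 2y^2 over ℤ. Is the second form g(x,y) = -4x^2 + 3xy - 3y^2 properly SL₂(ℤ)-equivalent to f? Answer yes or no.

D₁ = -39, D₂ = -39
f is negative-definite; reduce −f:
−f: flip: (5,1,2)→(2,-1,5)
−f: reduced (well bottom): (2,-1,5) with a≤c, −a<b≤a
flip sign back: reduced form of f is (-2,1,-5)
g is negative-definite; reduce −g:
−g: flip: (4,-3,3)→(3,3,4)
−g: reduced (well bottom): (3,3,4) with a≤c, −a<b≤a
flip sign back: reduced form of g is (-3,-3,-4)
reduced forms (-2, 1, -5) vs (-3, -3, -4) ⇒ inequivalent

no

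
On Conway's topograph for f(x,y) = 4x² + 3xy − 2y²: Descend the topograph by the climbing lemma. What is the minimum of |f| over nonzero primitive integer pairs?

river: ρ → (-2,5,2)
river: ρ → (2,3,-4)
river: ρ → (-4,5,1)
river: ρ → (1,5,-4)
river: ρ → (-4,3,2)
river: ρ → (2,5,-2)
river: ρ → (-2,3,4)
river: ρ → (4,5,-1)
river: ρ → (-1,5,4)
river: ρ → (4,3,-2)
closes: descent 0, river 10
min |a| on river = 1

1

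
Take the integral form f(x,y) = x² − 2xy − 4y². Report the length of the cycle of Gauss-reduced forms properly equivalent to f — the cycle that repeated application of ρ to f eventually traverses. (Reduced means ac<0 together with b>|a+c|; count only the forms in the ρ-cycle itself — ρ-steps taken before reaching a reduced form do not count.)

D = 20, ⌊√D⌋ = 4
descent: ρ → (-4,2,1)
descent: ρ → (1,4,-1)  [lands on river]
river: ρ → (-1,4,1)
ρ-cycle length = 2 (tail of 2 descent steps not counted)

2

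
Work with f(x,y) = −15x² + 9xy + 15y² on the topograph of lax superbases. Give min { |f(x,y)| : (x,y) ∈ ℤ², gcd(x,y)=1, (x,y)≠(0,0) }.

river: ρ → (15,21,-9)
river: ρ → (-9,15,21)
river: ρ → (21,27,-3)
river: ρ → (-3,27,21)
river: ρ → (21,15,-9)
river: ρ → (-9,21,15)
river: ρ → (15,9,-15)
river: ρ → (-15,21,9)
river: ρ → (9,15,-21)
river: ρ → (-21,27,3)
river: ρ → (3,27,-21)
river: ρ → (-21,15,9)
river: ρ → (9,21,-15)
river: ρ → (-15,9,15)
closes: descent 0, river 14
min |a| on river = 3

3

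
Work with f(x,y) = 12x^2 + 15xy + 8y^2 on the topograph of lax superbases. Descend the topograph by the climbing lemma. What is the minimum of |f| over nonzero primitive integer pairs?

translate: b→-9 (≡15 mod 24), so (12,15,8)→(12,-9,5)
flip: (12,-9,5)→(5,9,12)
translate: b→-1 (≡9 mod 10), so (5,9,12)→(5,-1,8)
reduced (well bottom): (5,-1,8) with a≤c, −a<b≤a
well minimum = a = 5

5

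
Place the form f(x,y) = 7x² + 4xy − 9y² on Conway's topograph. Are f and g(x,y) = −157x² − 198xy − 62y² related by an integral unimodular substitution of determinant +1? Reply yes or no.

D₁ = 268, D₂ = 268
river cycle of f (length 10): (-9, 14, 2), (2, 14, -9), (-9, 4, 7), (7, 10, -6), (-6, 14, 3), (3, 16, -1), (-1, 16, 3), (3, 14, -6), (-6, 10, 7), (7, 4, -9)
river cycle of g (length 10): (-9, 14, 2), (2, 14, -9), (-9, 4, 7), (7, 10, -6), (-6, 14, 3), (3, 16, -1), (-1, 16, 3), (3, 14, -6), (-6, 10, 7), (7, 4, -9)
cycles coincide ⇒ equivalent

yes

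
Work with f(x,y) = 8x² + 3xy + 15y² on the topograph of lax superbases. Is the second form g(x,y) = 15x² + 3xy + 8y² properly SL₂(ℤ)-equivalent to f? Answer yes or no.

D₁ = -471, D₂ = -471
f: reduced (well bottom): (8,3,15) with a≤c, −a<b≤a
g: flip: (15,3,8)→(8,-3,15)
g: reduced (well bottom): (8,-3,15) with a≤c, −a<b≤a
reduced forms (8, 3, 15) vs (8, -3, 15) ⇒ inequivalent

no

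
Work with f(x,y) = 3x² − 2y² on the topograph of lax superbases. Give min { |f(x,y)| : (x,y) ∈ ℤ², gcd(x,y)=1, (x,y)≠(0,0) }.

descent: ρ → (-2,4,1)  [lands on river]
river: ρ → (1,4,-2)
closes: descent 1, river 2
min |a| on river = 1

1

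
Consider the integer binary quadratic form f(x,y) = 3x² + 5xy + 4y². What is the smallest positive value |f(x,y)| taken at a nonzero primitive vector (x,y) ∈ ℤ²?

translate: b→-1 (≡5 mod 6), so (3,5,4)→(3,-1,2)
flip: (3,-1,2)→(2,1,3)
reduced (well bottom): (2,1,3) with a≤c, −a<b≤a
well minimum = a = 2

2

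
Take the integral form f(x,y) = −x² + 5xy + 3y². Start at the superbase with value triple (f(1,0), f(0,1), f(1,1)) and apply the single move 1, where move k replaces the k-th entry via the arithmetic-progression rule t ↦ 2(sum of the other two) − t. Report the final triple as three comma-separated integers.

start (-1,3,7) = (f(1,0),f(0,1),f(1,1))
replace slot 1: 2·(3+7) − (-1) = 21 → (21,3,7)

21,3,7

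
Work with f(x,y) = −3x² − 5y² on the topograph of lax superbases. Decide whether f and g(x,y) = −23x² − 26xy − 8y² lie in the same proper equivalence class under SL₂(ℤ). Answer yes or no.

D₁ = -60, D₂ = -60
f is negative-definite; reduce −f:
−f: reduced (well bottom): (3,0,5) with a≤c, −a<b≤a
flip sign back: reduced form of f is (-3,0,-5)
g is negative-definite; reduce −g:
−g: translate: b→-20 (≡26 mod 46), so (23,26,8)→(23,-20,5)
−g: flip: (23,-20,5)→(5,20,23)
−g: translate: b→0 (≡20 mod 10), so (5,20,23)→(5,0,3)
−g: flip: (5,0,3)→(3,0,5)
−g: reduced (well bottom): (3,0,5) with a≤c, −a<b≤a
flip sign back: reduced form of g is (-3,0,-5)
reduced forms (-3, 0, -5) vs (-3, 0, -5) ⇒ equivalent

yes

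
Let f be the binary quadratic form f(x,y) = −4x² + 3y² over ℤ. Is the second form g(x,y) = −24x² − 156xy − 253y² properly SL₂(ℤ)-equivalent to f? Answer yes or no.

D₁ = 48, D₂ = 48
river cycle of f (length 2): (3, 6, -1), (-1, 6, 3)
river cycle of g (length 2): (-1, 6, 3), (3, 6, -1)
cycles coincide ⇒ equivalent

yes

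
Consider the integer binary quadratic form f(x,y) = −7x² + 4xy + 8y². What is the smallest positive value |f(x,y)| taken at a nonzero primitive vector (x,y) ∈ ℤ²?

river: ρ → (8,12,-3)
river: ρ → (-3,12,8)
river: ρ → (8,4,-7)
river: ρ → (-7,10,5)
river: ρ → (5,10,-7)
river: ρ → (-7,4,8)
closes: descent 0, river 6
min |a| on river = 3

3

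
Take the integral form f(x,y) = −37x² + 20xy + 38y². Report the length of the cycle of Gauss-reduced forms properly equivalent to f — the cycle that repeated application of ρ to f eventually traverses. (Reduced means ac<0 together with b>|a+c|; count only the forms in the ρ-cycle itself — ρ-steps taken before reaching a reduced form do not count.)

D = 6024, ⌊√D⌋ = 77
river: ρ → (38,56,-19)
river: ρ → (-19,58,35)
river: ρ → (35,12,-42)
river: ρ → (-42,72,5)
river: ρ → (5,68,-70)
river: ρ → (-70,72,3)
river: ρ → (3,72,-70)
river: ρ → (-70,68,5)
river: ρ → (5,72,-42)
river: ρ → (-42,12,35)
river: ρ → (35,58,-19)
river: ρ → (-19,56,38)
river: ρ → (38,20,-37)
river: ρ → (-37,54,21)
river: ρ → (21,72,-10)
river: ρ → (-10,68,35)
river: ρ → (35,72,-6)
river: ρ → (-6,72,35)
river: ρ → (35,68,-10)
river: ρ → (-10,72,21)
river: ρ → (21,54,-37)
river: ρ → (-37,20,38)
ρ-cycle length = 22 (tail of 0 descent steps not counted)

22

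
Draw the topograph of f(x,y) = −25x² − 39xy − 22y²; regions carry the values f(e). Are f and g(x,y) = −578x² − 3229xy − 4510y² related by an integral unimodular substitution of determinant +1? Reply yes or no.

D₁ = -679, D₂ = -679
f is negative-definite; reduce −f:
−f: translate: b→-11 (≡39 mod 50), so (25,39,22)→(25,-11,8)
−f: flip: (25,-11,8)→(8,11,25)
−f: translate: b→-5 (≡11 mod 16), so (8,11,25)→(8,-5,22)
−f: reduced (well bottom): (8,-5,22) with a≤c, −a<b≤a
flip sign back: reduced form of f is (-8,5,-22)
g is negative-definite; reduce −g:
−g: translate: b→-239 (≡3229 mod 1156), so (578,3229,4510)→(578,-239,25)
−g: flip: (578,-239,25)→(25,239,578)
−g: translate: b→-11 (≡239 mod 50), so (25,239,578)→(25,-11,8)
−g: flip: (25,-11,8)→(8,11,25)
−g: translate: b→-5 (≡11 mod 16), so (8,11,25)→(8,-5,22)
−g: reduced (well bottom): (8,-5,22) with a≤c, −a<b≤a
flip sign back: reduced form of g is (-8,5,-22)
reduced forms (-8, 5, -22) vs (-8, 5, -22) ⇒ equivalent

yes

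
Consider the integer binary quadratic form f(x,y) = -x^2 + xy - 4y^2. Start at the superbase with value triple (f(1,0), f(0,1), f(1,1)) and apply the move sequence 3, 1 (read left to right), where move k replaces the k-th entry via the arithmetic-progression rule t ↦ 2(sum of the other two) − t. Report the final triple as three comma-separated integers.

start (-1,-4,-4) = (f(1,0),f(0,1),f(1,1))
replace slot 3: 2·((-1)+(-4)) − (-4) = -6 → (-1,-4,-6)
replace slot 1: 2·((-4)+(-6)) − (-1) = -19 → (-19,-4,-6)

-19,-4,-6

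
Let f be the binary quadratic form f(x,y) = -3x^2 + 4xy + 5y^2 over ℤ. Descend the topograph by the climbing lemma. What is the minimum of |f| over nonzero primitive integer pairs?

river: ρ → (5,6,-2)
river: ρ → (-2,6,5)
river: ρ → (5,4,-3)
river: ρ → (-3,8,1)
river: ρ → (1,8,-3)
river: ρ → (-3,4,5)
closes: descent 0, river 6
min |a| on river = 1

1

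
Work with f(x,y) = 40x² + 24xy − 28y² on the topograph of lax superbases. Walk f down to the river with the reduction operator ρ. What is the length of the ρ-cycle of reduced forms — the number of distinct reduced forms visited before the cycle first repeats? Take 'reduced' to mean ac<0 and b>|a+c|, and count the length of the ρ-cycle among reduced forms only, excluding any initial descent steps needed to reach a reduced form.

D = 5056, ⌊√D⌋ = 71
river: ρ → (-28,32,36)
river: ρ → (36,40,-24)
river: ρ → (-24,56,20)
river: ρ → (20,64,-12)
river: ρ → (-12,56,40)
river: ρ → (40,24,-28)
ρ-cycle length = 6 (tail of 0 descent steps not counted)

6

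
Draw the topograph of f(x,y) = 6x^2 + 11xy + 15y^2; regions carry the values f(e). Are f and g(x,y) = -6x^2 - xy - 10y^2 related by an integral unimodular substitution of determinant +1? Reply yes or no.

D₁ = -239, D₂ = -239
f: translate: b→-1 (≡11 mod 12), so (6,11,15)→(6,-1,10)
f: reduced (well bottom): (6,-1,10) with a≤c, −a<b≤a
g is negative-definite; reduce −g:
−g: reduced (well bottom): (6,1,10) with a≤c, −a<b≤a
flip sign back: reduced form of g is (-6,-1,-10)
reduced forms (6, -1, 10) vs (-6, -1, -10) ⇒ inequivalent

no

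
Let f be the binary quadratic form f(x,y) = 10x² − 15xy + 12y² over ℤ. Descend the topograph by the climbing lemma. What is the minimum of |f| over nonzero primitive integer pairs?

translate: b→5 (≡-15 mod 20), so (10,-15,12)→(10,5,7)
flip: (10,5,7)→(7,-5,10)
reduced (well bottom): (7,-5,10) with a≤c, −a<b≤a
well minimum = a = 7

7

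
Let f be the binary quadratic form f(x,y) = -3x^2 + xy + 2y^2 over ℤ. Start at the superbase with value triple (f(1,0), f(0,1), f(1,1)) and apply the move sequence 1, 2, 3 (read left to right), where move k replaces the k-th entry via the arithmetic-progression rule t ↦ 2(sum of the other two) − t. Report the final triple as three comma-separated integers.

start (-3,2,0) = (f(1,0),f(0,1),f(1,1))
replace slot 1: 2·(2+0) − (-3) = 7 → (7,2,0)
replace slot 2: 2·(7+0) − 2 = 12 → (7,12,0)
replace slot 3: 2·(7+12) − 0 = 38 → (7,12,38)

7,12,38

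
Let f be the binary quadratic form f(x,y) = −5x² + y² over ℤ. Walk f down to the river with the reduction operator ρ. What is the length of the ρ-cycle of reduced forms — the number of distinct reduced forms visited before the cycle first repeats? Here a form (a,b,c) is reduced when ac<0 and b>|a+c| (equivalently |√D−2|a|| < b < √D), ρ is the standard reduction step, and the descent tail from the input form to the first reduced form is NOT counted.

D = 20, ⌊√D⌋ = 4
descent: ρ → (1,4,-1)  [lands on river]
river: ρ → (-1,4,1)
ρ-cycle length = 2 (tail of 1 descent step not counted)

2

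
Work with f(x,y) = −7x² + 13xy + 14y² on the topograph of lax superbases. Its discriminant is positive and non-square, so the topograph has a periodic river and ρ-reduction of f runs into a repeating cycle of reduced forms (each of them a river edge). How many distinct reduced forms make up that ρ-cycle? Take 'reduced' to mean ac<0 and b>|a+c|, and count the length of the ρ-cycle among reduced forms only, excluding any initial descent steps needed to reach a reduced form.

D = 561, ⌊√D⌋ = 23
river: ρ → (14,15,-6)
river: ρ → (-6,21,5)
river: ρ → (5,19,-10)
river: ρ → (-10,21,3)
river: ρ → (3,21,-10)
river: ρ → (-10,19,5)
river: ρ → (5,21,-6)
river: ρ → (-6,15,14)
river: ρ → (14,13,-7)
river: ρ → (-7,15,12)
river: ρ → (12,9,-10)
river: ρ → (-10,11,11)
river: ρ → (11,11,-10)
river: ρ → (-10,9,12)
river: ρ → (12,15,-7)
river: ρ → (-7,13,14)
ρ-cycle length = 16 (tail of 0 descent steps not counted)

16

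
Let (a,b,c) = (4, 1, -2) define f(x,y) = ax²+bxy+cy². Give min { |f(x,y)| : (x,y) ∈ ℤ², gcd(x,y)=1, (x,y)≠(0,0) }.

descent: ρ → (-2,3,3)  [lands on river]
river: ρ → (3,3,-2)
river: ρ → (-2,5,1)
river: ρ → (1,5,-2)
closes: descent 1, river 4
min |a| on river = 1

1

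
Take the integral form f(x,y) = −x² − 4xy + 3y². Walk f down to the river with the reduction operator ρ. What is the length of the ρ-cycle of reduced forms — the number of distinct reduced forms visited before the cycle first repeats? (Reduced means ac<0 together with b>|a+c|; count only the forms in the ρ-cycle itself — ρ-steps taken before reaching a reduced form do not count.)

D = 28, ⌊√D⌋ = 5
descent: ρ → (3,4,-1)  [lands on river]
river: ρ → (-1,4,3)
river: ρ → (3,2,-2)
river: ρ → (-2,2,3)
ρ-cycle length = 4 (tail of 1 descent step not counted)

4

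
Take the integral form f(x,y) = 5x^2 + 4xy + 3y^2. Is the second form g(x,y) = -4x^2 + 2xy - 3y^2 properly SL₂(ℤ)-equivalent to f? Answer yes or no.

D₁ = -44, D₂ = -44
f: flip: (5,4,3)→(3,-4,5)
f: translate: b→2 (≡-4 mod 6), so (3,-4,5)→(3,2,4)
f: reduced (well bottom): (3,2,4) with a≤c, −a<b≤a
g is negative-definite; reduce −g:
−g: flip: (4,-2,3)→(3,2,4)
−g: reduced (well bottom): (3,2,4) with a≤c, −a<b≤a
flip sign back: reduced form of g is (-3,-2,-4)
reduced forms (3, 2, 4) vs (-3, -2, -4) ⇒ inequivalent

no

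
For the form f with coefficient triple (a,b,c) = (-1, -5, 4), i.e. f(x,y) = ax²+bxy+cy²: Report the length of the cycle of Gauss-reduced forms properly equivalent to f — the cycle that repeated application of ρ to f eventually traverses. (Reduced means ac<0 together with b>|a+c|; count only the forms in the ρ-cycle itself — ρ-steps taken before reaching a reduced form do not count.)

D = 41, ⌊√D⌋ = 6
descent: ρ → (4,5,-1)  [lands on river]
river: ρ → (-1,5,4)
river: ρ → (4,3,-2)
river: ρ → (-2,5,2)
river: ρ → (2,3,-4)
river: ρ → (-4,5,1)
river: ρ → (1,5,-4)
river: ρ → (-4,3,2)
river: ρ → (2,5,-2)
river: ρ → (-2,3,4)
ρ-cycle length = 10 (tail of 1 descent step not counted)

10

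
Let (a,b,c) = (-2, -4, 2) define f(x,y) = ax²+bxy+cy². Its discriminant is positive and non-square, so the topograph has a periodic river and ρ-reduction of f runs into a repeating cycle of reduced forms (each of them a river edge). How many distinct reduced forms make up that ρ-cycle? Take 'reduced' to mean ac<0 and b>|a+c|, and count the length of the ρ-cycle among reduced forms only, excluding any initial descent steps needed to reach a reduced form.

D = 32, ⌊√D⌋ = 5
descent: ρ → (2,4,-2)  [lands on river]
river: ρ → (-2,4,2)
ρ-cycle length = 2 (tail of 1 descent step not counted)

2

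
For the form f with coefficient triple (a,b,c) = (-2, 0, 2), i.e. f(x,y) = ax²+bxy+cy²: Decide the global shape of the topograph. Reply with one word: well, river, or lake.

D = b²−4ac = 0² − 4·(-2)·2 = 16
D = 4² is a perfect square ⇒ form factors over ℤ ⇒ lakes

lake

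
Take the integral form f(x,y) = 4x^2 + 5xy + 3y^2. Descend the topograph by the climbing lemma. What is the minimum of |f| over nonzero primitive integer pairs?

translate: b→-3 (≡5 mod 8), so (4,5,3)→(4,-3,2)
flip: (4,-3,2)→(2,3,4)
translate: b→-1 (≡3 mod 4), so (2,3,4)→(2,-1,3)
reduced (well bottom): (2,-1,3) with a≤c, −a<b≤a
well minimum = a = 2

2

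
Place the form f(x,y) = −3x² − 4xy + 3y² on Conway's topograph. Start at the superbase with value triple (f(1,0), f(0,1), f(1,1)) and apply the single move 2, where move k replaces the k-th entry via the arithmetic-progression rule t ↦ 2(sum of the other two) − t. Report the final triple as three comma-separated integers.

start (-3,3,-4) = (f(1,0),f(0,1),f(1,1))
replace slot 2: 2·((-3)+(-4)) − 3 = -17 → (-3,-17,-4)

-3,-17,-4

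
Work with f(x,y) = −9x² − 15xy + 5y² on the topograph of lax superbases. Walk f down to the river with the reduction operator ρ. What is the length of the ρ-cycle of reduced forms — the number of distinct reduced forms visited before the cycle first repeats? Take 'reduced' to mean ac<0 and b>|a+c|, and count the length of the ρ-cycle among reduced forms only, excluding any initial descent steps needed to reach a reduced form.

D = 405, ⌊√D⌋ = 20
descent: ρ → (5,15,-9)  [lands on river]
river: ρ → (-9,3,11)
river: ρ → (11,19,-1)
river: ρ → (-1,19,11)
river: ρ → (11,3,-9)
river: ρ → (-9,15,5)
ρ-cycle length = 6 (tail of 1 descent step not counted)

6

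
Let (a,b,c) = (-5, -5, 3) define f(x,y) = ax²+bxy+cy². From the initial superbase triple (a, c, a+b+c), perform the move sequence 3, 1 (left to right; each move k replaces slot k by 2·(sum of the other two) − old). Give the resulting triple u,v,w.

start (-5,3,-7) = (f(1,0),f(0,1),f(1,1))
replace slot 3: 2·((-5)+3) − (-7) = 3 → (-5,3,3)
replace slot 1: 2·(3+3) − (-5) = 17 → (17,3,3)

17,3,3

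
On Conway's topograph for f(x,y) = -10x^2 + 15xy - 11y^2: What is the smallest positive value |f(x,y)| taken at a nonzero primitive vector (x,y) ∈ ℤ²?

translate: b→5 (≡-15 mod 20), so (10,-15,11)→(10,5,6)
flip: (10,5,6)→(6,-5,10)
reduced (well bottom): (6,-5,10) with a≤c, −a<b≤a
well minimum |f| = |-6| = 6 (negative-definite)

6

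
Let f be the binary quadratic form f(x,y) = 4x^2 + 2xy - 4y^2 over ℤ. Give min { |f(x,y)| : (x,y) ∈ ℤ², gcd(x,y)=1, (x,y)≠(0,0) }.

river: ρ → (-4,6,2)
river: ρ → (2,6,-4)
river: ρ → (-4,2,4)
river: ρ → (4,6,-2)
river: ρ → (-2,6,4)
river: ρ → (4,2,-4)
closes: descent 0, river 6
min |a| on river = 2

2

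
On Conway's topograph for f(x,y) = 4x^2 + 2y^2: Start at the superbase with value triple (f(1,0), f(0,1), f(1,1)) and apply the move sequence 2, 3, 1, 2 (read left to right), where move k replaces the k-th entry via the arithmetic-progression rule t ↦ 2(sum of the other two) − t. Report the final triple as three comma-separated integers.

start (4,2,6) = (f(1,0),f(0,1),f(1,1))
replace slot 2: 2·(4+6) − 2 = 18 → (4,18,6)
replace slot 3: 2·(4+18) − 6 = 38 → (4,18,38)
replace slot 1: 2·(18+38) − 4 = 108 → (108,18,38)
replace slot 2: 2·(108+38) − 18 = 274 → (108,274,38)

108,274,38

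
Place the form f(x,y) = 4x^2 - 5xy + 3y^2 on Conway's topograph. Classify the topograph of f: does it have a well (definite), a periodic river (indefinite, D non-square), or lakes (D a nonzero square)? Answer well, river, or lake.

D = b²−4ac = (-5)² − 4·4·3 = -23
D < 0 ⇒ definite ⇒ every region one sign ⇒ single well

well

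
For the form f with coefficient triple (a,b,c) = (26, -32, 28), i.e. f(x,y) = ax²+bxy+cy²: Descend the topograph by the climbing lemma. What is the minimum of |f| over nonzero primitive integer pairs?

translate: b→20 (≡-32 mod 52), so (26,-32,28)→(26,20,22)
flip: (26,20,22)→(22,-20,26)
reduced (well bottom): (22,-20,26) with a≤c, −a<b≤a
well minimum = a = 22

22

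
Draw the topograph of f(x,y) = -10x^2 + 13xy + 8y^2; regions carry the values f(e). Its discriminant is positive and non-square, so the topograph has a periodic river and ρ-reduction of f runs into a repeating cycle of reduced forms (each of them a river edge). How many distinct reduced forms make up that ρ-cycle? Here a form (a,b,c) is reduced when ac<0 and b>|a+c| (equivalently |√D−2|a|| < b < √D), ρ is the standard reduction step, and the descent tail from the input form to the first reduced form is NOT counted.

D = 489, ⌊√D⌋ = 22
river: ρ → (8,19,-4)
river: ρ → (-4,21,3)
river: ρ → (3,21,-4)
river: ρ → (-4,19,8)
river: ρ → (8,13,-10)
river: ρ → (-10,7,11)
river: ρ → (11,15,-6)
river: ρ → (-6,21,2)
river: ρ → (2,19,-16)
river: ρ → (-16,13,5)
river: ρ → (5,17,-10)
river: ρ → (-10,3,12)
river: ρ → (12,21,-1)
river: ρ → (-1,21,12)
river: ρ → (12,3,-10)
river: ρ → (-10,17,5)
river: ρ → (5,13,-16)
river: ρ → (-16,19,2)
river: ρ → (2,21,-6)
river: ρ → (-6,15,11)
river: ρ → (11,7,-10)
river: ρ → (-10,13,8)
ρ-cycle length = 22 (tail of 0 descent steps not counted)

22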